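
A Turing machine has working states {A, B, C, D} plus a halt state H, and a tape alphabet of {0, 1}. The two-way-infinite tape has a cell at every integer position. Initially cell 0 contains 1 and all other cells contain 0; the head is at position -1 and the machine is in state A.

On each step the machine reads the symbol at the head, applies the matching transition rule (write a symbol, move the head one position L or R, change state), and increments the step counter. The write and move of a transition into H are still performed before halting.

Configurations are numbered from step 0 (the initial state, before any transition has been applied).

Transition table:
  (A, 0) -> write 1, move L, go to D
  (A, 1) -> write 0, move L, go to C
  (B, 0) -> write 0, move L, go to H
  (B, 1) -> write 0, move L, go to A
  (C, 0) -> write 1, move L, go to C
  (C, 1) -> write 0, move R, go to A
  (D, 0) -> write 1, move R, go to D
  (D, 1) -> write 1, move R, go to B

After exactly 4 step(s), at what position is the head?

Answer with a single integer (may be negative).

Step 1: in state A at pos -1, read 0 -> (A,0)->write 1,move L,goto D. Now: state=D, head=-2, tape[-3..1]=00110 (head:  ^)
Step 2: in state D at pos -2, read 0 -> (D,0)->write 1,move R,goto D. Now: state=D, head=-1, tape[-3..1]=01110 (head:   ^)
Step 3: in state D at pos -1, read 1 -> (D,1)->write 1,move R,goto B. Now: state=B, head=0, tape[-3..1]=01110 (head:    ^)
Step 4: in state B at pos 0, read 1 -> (B,1)->write 0,move L,goto A. Now: state=A, head=-1, tape[-3..1]=01100 (head:   ^)

Answer: -1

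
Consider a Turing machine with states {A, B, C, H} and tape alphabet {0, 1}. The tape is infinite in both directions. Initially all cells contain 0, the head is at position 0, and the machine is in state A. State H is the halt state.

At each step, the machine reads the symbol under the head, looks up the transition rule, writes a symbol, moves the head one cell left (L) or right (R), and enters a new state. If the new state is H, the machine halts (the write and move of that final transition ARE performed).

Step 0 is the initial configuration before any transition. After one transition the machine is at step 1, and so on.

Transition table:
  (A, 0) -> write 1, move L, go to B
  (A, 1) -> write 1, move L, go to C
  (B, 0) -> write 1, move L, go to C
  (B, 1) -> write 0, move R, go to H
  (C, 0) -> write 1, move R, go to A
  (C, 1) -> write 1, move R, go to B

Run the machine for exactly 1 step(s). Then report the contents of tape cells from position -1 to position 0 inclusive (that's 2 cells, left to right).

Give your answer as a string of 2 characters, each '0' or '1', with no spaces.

Answer: 01

Derivation:
Step 1: in state A at pos 0, read 0 -> (A,0)->write 1,move L,goto B. Now: state=B, head=-1, tape[-2..1]=0010 (head:  ^)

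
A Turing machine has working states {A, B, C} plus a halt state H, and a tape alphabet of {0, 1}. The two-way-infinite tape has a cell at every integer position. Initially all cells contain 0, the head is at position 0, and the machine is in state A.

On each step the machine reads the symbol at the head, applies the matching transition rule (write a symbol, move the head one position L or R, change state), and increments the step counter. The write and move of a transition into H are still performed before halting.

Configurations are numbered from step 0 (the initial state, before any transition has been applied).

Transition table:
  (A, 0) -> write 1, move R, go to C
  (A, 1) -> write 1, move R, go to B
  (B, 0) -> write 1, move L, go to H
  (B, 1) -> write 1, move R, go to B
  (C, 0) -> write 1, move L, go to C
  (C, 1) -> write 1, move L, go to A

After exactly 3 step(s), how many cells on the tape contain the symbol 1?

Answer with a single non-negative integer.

Step 1: in state A at pos 0, read 0 -> (A,0)->write 1,move R,goto C. Now: state=C, head=1, tape[-1..2]=0100 (head:   ^)
Step 2: in state C at pos 1, read 0 -> (C,0)->write 1,move L,goto C. Now: state=C, head=0, tape[-1..2]=0110 (head:  ^)
Step 3: in state C at pos 0, read 1 -> (C,1)->write 1,move L,goto A. Now: state=A, head=-1, tape[-2..2]=00110 (head:  ^)
Cells containing 1 after step 3: {0, 1} -> 2 cell(s)

Answer: 2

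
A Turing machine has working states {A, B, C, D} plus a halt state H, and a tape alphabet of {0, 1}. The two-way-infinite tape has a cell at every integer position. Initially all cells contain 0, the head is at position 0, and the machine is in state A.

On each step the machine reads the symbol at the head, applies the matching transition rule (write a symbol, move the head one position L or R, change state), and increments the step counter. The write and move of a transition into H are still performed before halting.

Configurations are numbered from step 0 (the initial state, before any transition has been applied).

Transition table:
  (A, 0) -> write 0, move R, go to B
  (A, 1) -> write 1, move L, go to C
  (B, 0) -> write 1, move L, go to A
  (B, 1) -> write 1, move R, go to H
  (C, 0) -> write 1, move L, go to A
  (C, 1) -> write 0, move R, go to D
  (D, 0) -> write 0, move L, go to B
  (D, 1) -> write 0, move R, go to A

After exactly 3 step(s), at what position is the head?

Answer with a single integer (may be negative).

Answer: 1

Derivation:
Step 1: in state A at pos 0, read 0 -> (A,0)->write 0,move R,goto B. Now: state=B, head=1, tape[-1..2]=0000 (head:   ^)
Step 2: in state B at pos 1, read 0 -> (B,0)->write 1,move L,goto A. Now: state=A, head=0, tape[-1..2]=0010 (head:  ^)
Step 3: in state A at pos 0, read 0 -> (A,0)->write 0,move R,goto B. Now: state=B, head=1, tape[-1..2]=0010 (head:   ^)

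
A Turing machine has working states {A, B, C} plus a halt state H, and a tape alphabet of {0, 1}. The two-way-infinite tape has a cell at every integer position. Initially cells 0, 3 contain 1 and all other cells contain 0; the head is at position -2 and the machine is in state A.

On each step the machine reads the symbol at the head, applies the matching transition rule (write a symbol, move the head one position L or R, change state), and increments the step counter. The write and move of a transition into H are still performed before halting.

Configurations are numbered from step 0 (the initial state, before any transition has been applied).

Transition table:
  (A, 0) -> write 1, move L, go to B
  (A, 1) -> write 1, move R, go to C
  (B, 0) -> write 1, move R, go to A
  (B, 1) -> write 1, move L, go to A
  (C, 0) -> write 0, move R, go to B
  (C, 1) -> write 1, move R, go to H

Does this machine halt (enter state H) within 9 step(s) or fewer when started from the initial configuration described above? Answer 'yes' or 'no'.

Answer: yes

Derivation:
Step 1: in state A at pos -2, read 0 -> (A,0)->write 1,move L,goto B. Now: state=B, head=-3, tape[-4..4]=001010010 (head:  ^)
Step 2: in state B at pos -3, read 0 -> (B,0)->write 1,move R,goto A. Now: state=A, head=-2, tape[-4..4]=011010010 (head:   ^)
Step 3: in state A at pos -2, read 1 -> (A,1)->write 1,move R,goto C. Now: state=C, head=-1, tape[-4..4]=011010010 (head:    ^)
Step 4: in state C at pos -1, read 0 -> (C,0)->write 0,move R,goto B. Now: state=B, head=0, tape[-4..4]=011010010 (head:     ^)
Step 5: in state B at pos 0, read 1 -> (B,1)->write 1,move L,goto A. Now: state=A, head=-1, tape[-4..4]=011010010 (head:    ^)
Step 6: in state A at pos -1, read 0 -> (A,0)->write 1,move L,goto B. Now: state=B, head=-2, tape[-4..4]=011110010 (head:   ^)
Step 7: in state B at pos -2, read 1 -> (B,1)->write 1,move L,goto A. Now: state=A, head=-3, tape[-4..4]=011110010 (head:  ^)
Step 8: in state A at pos -3, read 1 -> (A,1)->write 1,move R,goto C. Now: state=C, head=-2, tape[-4..4]=011110010 (head:   ^)
Step 9: in state C at pos -2, read 1 -> (C,1)->write 1,move R,goto H. Now: state=H, head=-1, tape[-4..4]=011110010 (head:    ^)
State H reached at step 9; 9 <= 9 -> yes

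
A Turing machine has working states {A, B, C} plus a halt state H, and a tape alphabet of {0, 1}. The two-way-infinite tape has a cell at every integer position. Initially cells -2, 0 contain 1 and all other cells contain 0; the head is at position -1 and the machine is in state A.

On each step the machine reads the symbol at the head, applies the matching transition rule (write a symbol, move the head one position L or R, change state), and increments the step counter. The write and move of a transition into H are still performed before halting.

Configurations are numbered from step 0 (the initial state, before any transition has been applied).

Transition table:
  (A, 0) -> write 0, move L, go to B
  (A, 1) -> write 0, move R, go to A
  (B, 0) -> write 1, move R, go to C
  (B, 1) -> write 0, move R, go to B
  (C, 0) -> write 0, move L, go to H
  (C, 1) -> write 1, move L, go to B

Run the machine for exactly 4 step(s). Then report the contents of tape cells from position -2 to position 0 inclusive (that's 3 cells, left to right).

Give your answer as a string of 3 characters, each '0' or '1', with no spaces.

Step 1: in state A at pos -1, read 0 -> (A,0)->write 0,move L,goto B. Now: state=B, head=-2, tape[-3..1]=01010 (head:  ^)
Step 2: in state B at pos -2, read 1 -> (B,1)->write 0,move R,goto B. Now: state=B, head=-1, tape[-3..1]=00010 (head:   ^)
Step 3: in state B at pos -1, read 0 -> (B,0)->write 1,move R,goto C. Now: state=C, head=0, tape[-3..1]=00110 (head:    ^)
Step 4: in state C at pos 0, read 1 -> (C,1)->write 1,move L,goto B. Now: state=B, head=-1, tape[-3..1]=00110 (head:   ^)

Answer: 011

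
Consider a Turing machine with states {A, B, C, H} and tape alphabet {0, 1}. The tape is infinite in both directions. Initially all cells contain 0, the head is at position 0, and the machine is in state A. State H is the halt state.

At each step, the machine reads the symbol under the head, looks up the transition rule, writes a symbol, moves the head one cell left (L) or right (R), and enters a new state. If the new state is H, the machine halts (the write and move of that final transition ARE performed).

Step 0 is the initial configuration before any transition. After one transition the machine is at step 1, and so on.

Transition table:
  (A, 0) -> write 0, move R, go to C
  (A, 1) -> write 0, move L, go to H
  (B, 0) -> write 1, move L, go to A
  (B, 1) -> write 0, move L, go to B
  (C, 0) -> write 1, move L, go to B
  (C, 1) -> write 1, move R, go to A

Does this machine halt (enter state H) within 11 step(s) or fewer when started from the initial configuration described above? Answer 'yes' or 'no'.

Step 1: in state A at pos 0, read 0 -> (A,0)->write 0,move R,goto C. Now: state=C, head=1, tape[-1..2]=0000 (head:   ^)
Step 2: in state C at pos 1, read 0 -> (C,0)->write 1,move L,goto B. Now: state=B, head=0, tape[-1..2]=0010 (head:  ^)
Step 3: in state B at pos 0, read 0 -> (B,0)->write 1,move L,goto A. Now: state=A, head=-1, tape[-2..2]=00110 (head:  ^)
Step 4: in state A at pos -1, read 0 -> (A,0)->write 0,move R,goto C. Now: state=C, head=0, tape[-2..2]=00110 (head:   ^)
Step 5: in state C at pos 0, read 1 -> (C,1)->write 1,move R,goto A. Now: state=A, head=1, tape[-2..2]=00110 (head:    ^)
Step 6: in state A at pos 1, read 1 -> (A,1)->write 0,move L,goto H. Now: state=H, head=0, tape[-2..2]=00100 (head:   ^)
State H reached at step 6; 6 <= 11 -> yes

Answer: yes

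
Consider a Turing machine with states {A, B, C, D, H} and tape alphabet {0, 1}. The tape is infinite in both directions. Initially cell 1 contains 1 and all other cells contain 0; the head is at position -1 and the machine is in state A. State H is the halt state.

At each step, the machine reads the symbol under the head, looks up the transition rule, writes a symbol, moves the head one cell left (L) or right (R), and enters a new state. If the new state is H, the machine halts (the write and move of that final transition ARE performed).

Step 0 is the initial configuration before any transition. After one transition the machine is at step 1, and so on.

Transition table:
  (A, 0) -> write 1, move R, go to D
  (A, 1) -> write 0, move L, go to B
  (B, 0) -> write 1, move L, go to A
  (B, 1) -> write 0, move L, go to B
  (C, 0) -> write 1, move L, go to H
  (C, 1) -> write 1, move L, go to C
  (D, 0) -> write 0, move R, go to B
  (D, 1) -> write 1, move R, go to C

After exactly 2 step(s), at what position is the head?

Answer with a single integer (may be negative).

Answer: 1

Derivation:
Step 1: in state A at pos -1, read 0 -> (A,0)->write 1,move R,goto D. Now: state=D, head=0, tape[-2..2]=01010 (head:   ^)
Step 2: in state D at pos 0, read 0 -> (D,0)->write 0,move R,goto B. Now: state=B, head=1, tape[-2..2]=01010 (head:    ^)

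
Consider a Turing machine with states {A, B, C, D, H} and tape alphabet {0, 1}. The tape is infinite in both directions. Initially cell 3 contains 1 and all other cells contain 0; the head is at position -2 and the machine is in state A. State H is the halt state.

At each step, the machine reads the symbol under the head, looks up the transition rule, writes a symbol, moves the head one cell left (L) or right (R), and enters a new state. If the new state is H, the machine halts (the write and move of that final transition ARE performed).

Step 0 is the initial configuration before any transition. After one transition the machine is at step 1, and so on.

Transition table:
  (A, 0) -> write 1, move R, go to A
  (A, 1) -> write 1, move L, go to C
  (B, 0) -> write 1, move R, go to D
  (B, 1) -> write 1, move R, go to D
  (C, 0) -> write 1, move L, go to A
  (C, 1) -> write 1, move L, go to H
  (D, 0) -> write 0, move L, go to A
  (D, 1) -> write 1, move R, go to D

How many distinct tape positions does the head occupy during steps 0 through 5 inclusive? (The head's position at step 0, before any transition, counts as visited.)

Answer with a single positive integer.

Answer: 6

Derivation:
Step 1: in state A at pos -2, read 0 -> (A,0)->write 1,move R,goto A. Now: state=A, head=-1, tape[-3..4]=01000010 (head:   ^)
Step 2: in state A at pos -1, read 0 -> (A,0)->write 1,move R,goto A. Now: state=A, head=0, tape[-3..4]=01100010 (head:    ^)
Step 3: in state A at pos 0, read 0 -> (A,0)->write 1,move R,goto A. Now: state=A, head=1, tape[-3..4]=01110010 (head:     ^)
Step 4: in state A at pos 1, read 0 -> (A,0)->write 1,move R,goto A. Now: state=A, head=2, tape[-3..4]=01111010 (head:      ^)
Step 5: in state A at pos 2, read 0 -> (A,0)->write 1,move R,goto A. Now: state=A, head=3, tape[-3..4]=01111110 (head:       ^)
Head positions at steps 0..5: starting at -2, distinct positions visited = {-2, -1, 0, 1, 2, 3} -> 6 position(s)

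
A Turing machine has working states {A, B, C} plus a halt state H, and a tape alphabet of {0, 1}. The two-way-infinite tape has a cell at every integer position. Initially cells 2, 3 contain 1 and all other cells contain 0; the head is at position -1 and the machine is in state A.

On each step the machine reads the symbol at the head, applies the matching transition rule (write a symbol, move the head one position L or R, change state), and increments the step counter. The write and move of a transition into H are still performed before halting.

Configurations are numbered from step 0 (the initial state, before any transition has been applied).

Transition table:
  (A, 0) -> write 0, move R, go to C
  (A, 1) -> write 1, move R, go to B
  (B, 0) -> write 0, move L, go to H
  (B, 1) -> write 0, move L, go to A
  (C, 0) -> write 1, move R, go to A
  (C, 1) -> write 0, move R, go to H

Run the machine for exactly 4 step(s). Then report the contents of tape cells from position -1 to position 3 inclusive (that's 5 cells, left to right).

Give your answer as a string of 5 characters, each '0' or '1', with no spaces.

Step 1: in state A at pos -1, read 0 -> (A,0)->write 0,move R,goto C. Now: state=C, head=0, tape[-2..4]=0000110 (head:   ^)
Step 2: in state C at pos 0, read 0 -> (C,0)->write 1,move R,goto A. Now: state=A, head=1, tape[-2..4]=0010110 (head:    ^)
Step 3: in state A at pos 1, read 0 -> (A,0)->write 0,move R,goto C. Now: state=C, head=2, tape[-2..4]=0010110 (head:     ^)
Step 4: in state C at pos 2, read 1 -> (C,1)->write 0,move R,goto H. Now: state=H, head=3, tape[-2..4]=0010010 (head:      ^)

Answer: 01001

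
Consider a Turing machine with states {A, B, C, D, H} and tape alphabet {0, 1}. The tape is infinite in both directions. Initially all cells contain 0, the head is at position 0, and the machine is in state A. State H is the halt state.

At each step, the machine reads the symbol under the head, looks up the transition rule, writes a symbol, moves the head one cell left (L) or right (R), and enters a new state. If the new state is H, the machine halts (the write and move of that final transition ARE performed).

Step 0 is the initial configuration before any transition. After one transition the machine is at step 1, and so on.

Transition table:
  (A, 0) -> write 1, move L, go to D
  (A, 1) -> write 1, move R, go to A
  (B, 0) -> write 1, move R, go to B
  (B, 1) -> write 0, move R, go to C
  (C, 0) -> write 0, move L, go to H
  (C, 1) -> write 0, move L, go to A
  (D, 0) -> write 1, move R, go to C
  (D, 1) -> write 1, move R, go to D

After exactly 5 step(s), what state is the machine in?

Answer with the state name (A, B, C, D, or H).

Answer: D

Derivation:
Step 1: in state A at pos 0, read 0 -> (A,0)->write 1,move L,goto D. Now: state=D, head=-1, tape[-2..1]=0010 (head:  ^)
Step 2: in state D at pos -1, read 0 -> (D,0)->write 1,move R,goto C. Now: state=C, head=0, tape[-2..1]=0110 (head:   ^)
Step 3: in state C at pos 0, read 1 -> (C,1)->write 0,move L,goto A. Now: state=A, head=-1, tape[-2..1]=0100 (head:  ^)
Step 4: in state A at pos -1, read 1 -> (A,1)->write 1,move R,goto A. Now: state=A, head=0, tape[-2..1]=0100 (head:   ^)
Step 5: in state A at pos 0, read 0 -> (A,0)->write 1,move L,goto D. Now: state=D, head=-1, tape[-2..1]=0110 (head:  ^)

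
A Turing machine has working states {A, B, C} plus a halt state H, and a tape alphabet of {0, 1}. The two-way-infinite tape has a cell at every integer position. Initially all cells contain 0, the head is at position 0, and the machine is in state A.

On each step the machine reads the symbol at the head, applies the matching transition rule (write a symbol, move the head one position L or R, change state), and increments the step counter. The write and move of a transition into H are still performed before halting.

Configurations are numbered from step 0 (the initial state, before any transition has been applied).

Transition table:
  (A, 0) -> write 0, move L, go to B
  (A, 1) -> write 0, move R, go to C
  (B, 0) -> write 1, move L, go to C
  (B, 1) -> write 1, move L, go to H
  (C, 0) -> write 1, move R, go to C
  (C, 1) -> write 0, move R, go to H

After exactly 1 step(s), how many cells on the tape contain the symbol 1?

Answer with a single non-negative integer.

Step 1: in state A at pos 0, read 0 -> (A,0)->write 0,move L,goto B. Now: state=B, head=-1, tape[-2..1]=0000 (head:  ^)
No cell contains 1 after step 1 -> 0 cell(s)

Answer: 0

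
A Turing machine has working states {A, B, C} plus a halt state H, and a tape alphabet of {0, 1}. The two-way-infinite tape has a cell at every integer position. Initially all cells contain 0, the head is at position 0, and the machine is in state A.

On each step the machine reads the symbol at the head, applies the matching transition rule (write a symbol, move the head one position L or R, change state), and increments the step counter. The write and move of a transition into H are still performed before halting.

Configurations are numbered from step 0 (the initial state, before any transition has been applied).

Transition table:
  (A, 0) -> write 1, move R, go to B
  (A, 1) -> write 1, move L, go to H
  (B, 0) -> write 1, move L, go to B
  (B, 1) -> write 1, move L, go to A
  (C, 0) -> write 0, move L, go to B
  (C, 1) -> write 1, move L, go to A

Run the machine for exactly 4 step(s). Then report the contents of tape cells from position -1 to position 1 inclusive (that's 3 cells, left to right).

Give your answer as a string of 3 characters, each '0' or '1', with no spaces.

Answer: 111

Derivation:
Step 1: in state A at pos 0, read 0 -> (A,0)->write 1,move R,goto B. Now: state=B, head=1, tape[-1..2]=0100 (head:   ^)
Step 2: in state B at pos 1, read 0 -> (B,0)->write 1,move L,goto B. Now: state=B, head=0, tape[-1..2]=0110 (head:  ^)
Step 3: in state B at pos 0, read 1 -> (B,1)->write 1,move L,goto A. Now: state=A, head=-1, tape[-2..2]=00110 (head:  ^)
Step 4: in state A at pos -1, read 0 -> (A,0)->write 1,move R,goto B. Now: state=B, head=0, tape[-2..2]=01110 (head:   ^)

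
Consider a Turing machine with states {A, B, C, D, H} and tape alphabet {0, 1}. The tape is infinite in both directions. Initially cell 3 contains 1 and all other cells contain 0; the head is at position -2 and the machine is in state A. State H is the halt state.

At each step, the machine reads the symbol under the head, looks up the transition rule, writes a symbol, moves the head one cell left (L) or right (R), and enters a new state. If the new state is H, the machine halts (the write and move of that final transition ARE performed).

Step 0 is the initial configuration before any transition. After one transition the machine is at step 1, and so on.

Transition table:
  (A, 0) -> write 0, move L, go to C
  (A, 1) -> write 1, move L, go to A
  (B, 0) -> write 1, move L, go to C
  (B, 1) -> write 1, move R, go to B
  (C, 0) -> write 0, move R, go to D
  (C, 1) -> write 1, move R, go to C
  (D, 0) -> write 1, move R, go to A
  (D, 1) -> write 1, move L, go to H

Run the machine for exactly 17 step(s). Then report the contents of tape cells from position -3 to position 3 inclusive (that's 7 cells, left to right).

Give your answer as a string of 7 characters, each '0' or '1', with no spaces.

Answer: 0101011

Derivation:
Step 1: in state A at pos -2, read 0 -> (A,0)->write 0,move L,goto C. Now: state=C, head=-3, tape[-4..4]=000000010 (head:  ^)
Step 2: in state C at pos -3, read 0 -> (C,0)->write 0,move R,goto D. Now: state=D, head=-2, tape[-4..4]=000000010 (head:   ^)
Step 3: in state D at pos -2, read 0 -> (D,0)->write 1,move R,goto A. Now: state=A, head=-1, tape[-4..4]=001000010 (head:    ^)
Step 4: in state A at pos -1, read 0 -> (A,0)->write 0,move L,goto C. Now: state=C, head=-2, tape[-4..4]=001000010 (head:   ^)
Step 5: in state C at pos -2, read 1 -> (C,1)->write 1,move R,goto C. Now: state=C, head=-1, tape[-4..4]=001000010 (head:    ^)
Step 6: in state C at pos -1, read 0 -> (C,0)->write 0,move R,goto D. Now: state=D, head=0, tape[-4..4]=001000010 (head:     ^)
Step 7: in state D at pos 0, read 0 -> (D,0)->write 1,move R,goto A. Now: state=A, head=1, tape[-4..4]=001010010 (head:      ^)
Step 8: in state A at pos 1, read 0 -> (A,0)->write 0,move L,goto C. Now: state=C, head=0, tape[-4..4]=001010010 (head:     ^)
Step 9: in state C at pos 0, read 1 -> (C,1)->write 1,move R,goto C. Now: state=C, head=1, tape[-4..4]=001010010 (head:      ^)
Step 10: in state C at pos 1, read 0 -> (C,0)->write 0,move R,goto D. Now: state=D, head=2, tape[-4..4]=001010010 (head:       ^)
Step 11: in state D at pos 2, read 0 -> (D,0)->write 1,move R,goto A. Now: state=A, head=3, tape[-4..4]=001010110 (head:        ^)
Step 12: in state A at pos 3, read 1 -> (A,1)->write 1,move L,goto A. Now: state=A, head=2, tape[-4..4]=001010110 (head:       ^)
Step 13: in state A at pos 2, read 1 -> (A,1)->write 1,move L,goto A. Now: state=A, head=1, tape[-4..4]=001010110 (head:      ^)
Step 14: in state A at pos 1, read 0 -> (A,0)->write 0,move L,goto C. Now: state=C, head=0, tape[-4..4]=001010110 (head:     ^)
Step 15: in state C at pos 0, read 1 -> (C,1)->write 1,move R,goto C. Now: state=C, head=1, tape[-4..4]=001010110 (head:      ^)
Step 16: in state C at pos 1, read 0 -> (C,0)->write 0,move R,goto D. Now: state=D, head=2, tape[-4..4]=001010110 (head:       ^)
Step 17: in state D at pos 2, read 1 -> (D,1)->write 1,move L,goto H. Now: state=H, head=1, tape[-4..4]=001010110 (head:      ^)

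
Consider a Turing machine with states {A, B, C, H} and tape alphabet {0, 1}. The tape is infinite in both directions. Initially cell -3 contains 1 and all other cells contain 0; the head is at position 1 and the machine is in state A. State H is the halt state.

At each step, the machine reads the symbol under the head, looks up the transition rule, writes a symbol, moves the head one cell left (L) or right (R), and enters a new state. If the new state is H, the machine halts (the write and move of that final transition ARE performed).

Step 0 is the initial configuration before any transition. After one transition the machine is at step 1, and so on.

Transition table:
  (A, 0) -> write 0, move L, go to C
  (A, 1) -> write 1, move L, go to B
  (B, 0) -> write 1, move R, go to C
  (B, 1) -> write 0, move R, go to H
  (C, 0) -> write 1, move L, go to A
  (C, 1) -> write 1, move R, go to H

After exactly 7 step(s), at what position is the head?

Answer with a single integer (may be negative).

Step 1: in state A at pos 1, read 0 -> (A,0)->write 0,move L,goto C. Now: state=C, head=0, tape[-4..2]=0100000 (head:     ^)
Step 2: in state C at pos 0, read 0 -> (C,0)->write 1,move L,goto A. Now: state=A, head=-1, tape[-4..2]=0100100 (head:    ^)
Step 3: in state A at pos -1, read 0 -> (A,0)->write 0,move L,goto C. Now: state=C, head=-2, tape[-4..2]=0100100 (head:   ^)
Step 4: in state C at pos -2, read 0 -> (C,0)->write 1,move L,goto A. Now: state=A, head=-3, tape[-4..2]=0110100 (head:  ^)
Step 5: in state A at pos -3, read 1 -> (A,1)->write 1,move L,goto B. Now: state=B, head=-4, tape[-5..2]=00110100 (head:  ^)
Step 6: in state B at pos -4, read 0 -> (B,0)->write 1,move R,goto C. Now: state=C, head=-3, tape[-5..2]=01110100 (head:   ^)
Step 7: in state C at pos -3, read 1 -> (C,1)->write 1,move R,goto H. Now: state=H, head=-2, tape[-5..2]=01110100 (head:    ^)

Answer: -2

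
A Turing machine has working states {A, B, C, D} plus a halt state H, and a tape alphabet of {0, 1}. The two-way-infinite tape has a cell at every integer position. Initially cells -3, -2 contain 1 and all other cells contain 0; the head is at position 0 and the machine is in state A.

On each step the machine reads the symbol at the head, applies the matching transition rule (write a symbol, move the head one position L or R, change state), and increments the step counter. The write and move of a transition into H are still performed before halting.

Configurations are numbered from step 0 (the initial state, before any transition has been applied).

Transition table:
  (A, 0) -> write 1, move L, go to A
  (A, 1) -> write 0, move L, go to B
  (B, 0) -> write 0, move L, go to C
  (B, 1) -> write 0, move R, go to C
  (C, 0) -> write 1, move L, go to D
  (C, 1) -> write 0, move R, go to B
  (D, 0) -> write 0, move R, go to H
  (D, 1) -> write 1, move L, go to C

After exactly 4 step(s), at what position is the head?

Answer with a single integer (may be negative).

Answer: -2

Derivation:
Step 1: in state A at pos 0, read 0 -> (A,0)->write 1,move L,goto A. Now: state=A, head=-1, tape[-4..1]=011010 (head:    ^)
Step 2: in state A at pos -1, read 0 -> (A,0)->write 1,move L,goto A. Now: state=A, head=-2, tape[-4..1]=011110 (head:   ^)
Step 3: in state A at pos -2, read 1 -> (A,1)->write 0,move L,goto B. Now: state=B, head=-3, tape[-4..1]=010110 (head:  ^)
Step 4: in state B at pos -3, read 1 -> (B,1)->write 0,move R,goto C. Now: state=C, head=-2, tape[-4..1]=000110 (head:   ^)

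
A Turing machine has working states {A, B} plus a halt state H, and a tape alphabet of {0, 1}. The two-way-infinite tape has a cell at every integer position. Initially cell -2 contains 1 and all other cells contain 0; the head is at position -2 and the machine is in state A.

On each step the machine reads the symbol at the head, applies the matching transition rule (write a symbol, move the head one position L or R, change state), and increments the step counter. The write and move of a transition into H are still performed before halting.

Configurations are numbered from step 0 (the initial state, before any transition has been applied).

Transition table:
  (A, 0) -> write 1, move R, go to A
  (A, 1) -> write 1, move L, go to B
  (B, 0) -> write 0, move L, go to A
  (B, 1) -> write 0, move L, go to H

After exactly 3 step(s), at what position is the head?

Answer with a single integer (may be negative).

Step 1: in state A at pos -2, read 1 -> (A,1)->write 1,move L,goto B. Now: state=B, head=-3, tape[-4..-1]=0010 (head:  ^)
Step 2: in state B at pos -3, read 0 -> (B,0)->write 0,move L,goto A. Now: state=A, head=-4, tape[-5..-1]=00010 (head:  ^)
Step 3: in state A at pos -4, read 0 -> (A,0)->write 1,move R,goto A. Now: state=A, head=-3, tape[-5..-1]=01010 (head:   ^)

Answer: -3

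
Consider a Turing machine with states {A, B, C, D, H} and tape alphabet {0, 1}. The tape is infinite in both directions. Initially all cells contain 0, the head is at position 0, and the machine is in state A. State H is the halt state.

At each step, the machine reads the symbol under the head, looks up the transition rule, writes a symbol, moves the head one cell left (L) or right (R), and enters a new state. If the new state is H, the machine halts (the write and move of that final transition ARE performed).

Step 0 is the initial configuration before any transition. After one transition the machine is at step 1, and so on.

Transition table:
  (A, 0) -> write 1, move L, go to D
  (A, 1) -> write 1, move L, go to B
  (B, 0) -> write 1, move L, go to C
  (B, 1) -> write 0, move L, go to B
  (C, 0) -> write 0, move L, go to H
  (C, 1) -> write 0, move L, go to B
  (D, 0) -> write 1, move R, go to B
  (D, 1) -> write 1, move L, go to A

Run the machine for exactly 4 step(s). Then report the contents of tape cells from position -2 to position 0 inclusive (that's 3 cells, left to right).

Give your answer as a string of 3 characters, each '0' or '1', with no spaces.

Step 1: in state A at pos 0, read 0 -> (A,0)->write 1,move L,goto D. Now: state=D, head=-1, tape[-2..1]=0010 (head:  ^)
Step 2: in state D at pos -1, read 0 -> (D,0)->write 1,move R,goto B. Now: state=B, head=0, tape[-2..1]=0110 (head:   ^)
Step 3: in state B at pos 0, read 1 -> (B,1)->write 0,move L,goto B. Now: state=B, head=-1, tape[-2..1]=0100 (head:  ^)
Step 4: in state B at pos -1, read 1 -> (B,1)->write 0,move L,goto B. Now: state=B, head=-2, tape[-3..1]=00000 (head:  ^)

Answer: 000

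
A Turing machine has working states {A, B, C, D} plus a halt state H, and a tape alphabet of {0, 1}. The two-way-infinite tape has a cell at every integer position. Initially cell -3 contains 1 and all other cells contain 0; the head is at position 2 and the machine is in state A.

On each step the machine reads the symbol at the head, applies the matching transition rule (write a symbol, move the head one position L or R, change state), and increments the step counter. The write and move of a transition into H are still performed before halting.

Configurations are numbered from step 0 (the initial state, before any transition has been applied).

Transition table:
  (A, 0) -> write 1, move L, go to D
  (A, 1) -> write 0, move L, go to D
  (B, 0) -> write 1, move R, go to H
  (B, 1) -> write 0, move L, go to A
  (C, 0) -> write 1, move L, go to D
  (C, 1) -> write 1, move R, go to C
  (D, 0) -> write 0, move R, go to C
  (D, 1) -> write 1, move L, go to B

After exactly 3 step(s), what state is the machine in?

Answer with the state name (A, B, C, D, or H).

Step 1: in state A at pos 2, read 0 -> (A,0)->write 1,move L,goto D. Now: state=D, head=1, tape[-4..3]=01000010 (head:      ^)
Step 2: in state D at pos 1, read 0 -> (D,0)->write 0,move R,goto C. Now: state=C, head=2, tape[-4..3]=01000010 (head:       ^)
Step 3: in state C at pos 2, read 1 -> (C,1)->write 1,move R,goto C. Now: state=C, head=3, tape[-4..4]=010000100 (head:        ^)

Answer: C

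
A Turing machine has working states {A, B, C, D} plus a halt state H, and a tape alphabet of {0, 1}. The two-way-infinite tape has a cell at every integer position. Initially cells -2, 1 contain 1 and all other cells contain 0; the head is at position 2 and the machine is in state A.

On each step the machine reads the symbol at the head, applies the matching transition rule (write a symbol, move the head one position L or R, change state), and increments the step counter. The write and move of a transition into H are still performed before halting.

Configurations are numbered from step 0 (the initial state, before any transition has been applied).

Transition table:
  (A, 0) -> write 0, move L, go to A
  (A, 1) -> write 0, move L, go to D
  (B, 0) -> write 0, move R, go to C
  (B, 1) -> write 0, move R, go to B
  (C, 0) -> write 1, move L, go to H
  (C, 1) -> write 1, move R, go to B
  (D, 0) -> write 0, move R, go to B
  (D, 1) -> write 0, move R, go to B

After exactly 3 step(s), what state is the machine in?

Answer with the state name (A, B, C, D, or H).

Answer: B

Derivation:
Step 1: in state A at pos 2, read 0 -> (A,0)->write 0,move L,goto A. Now: state=A, head=1, tape[-3..3]=0100100 (head:     ^)
Step 2: in state A at pos 1, read 1 -> (A,1)->write 0,move L,goto D. Now: state=D, head=0, tape[-3..3]=0100000 (head:    ^)
Step 3: in state D at pos 0, read 0 -> (D,0)->write 0,move R,goto B. Now: state=B, head=1, tape[-3..3]=0100000 (head:     ^)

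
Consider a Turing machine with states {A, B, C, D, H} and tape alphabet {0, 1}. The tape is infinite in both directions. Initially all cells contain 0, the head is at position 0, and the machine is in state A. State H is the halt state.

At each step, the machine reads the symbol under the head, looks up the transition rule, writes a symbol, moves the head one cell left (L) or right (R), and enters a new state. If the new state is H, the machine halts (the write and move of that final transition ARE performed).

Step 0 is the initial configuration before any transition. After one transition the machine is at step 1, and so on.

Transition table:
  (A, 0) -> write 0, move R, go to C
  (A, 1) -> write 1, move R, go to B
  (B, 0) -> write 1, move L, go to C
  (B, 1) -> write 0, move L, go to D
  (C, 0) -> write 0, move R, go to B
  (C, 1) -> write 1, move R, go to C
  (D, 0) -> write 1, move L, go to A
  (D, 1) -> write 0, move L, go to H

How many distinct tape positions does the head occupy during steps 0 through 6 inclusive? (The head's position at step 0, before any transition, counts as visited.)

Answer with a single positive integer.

Step 1: in state A at pos 0, read 0 -> (A,0)->write 0,move R,goto C. Now: state=C, head=1, tape[-1..2]=0000 (head:   ^)
Step 2: in state C at pos 1, read 0 -> (C,0)->write 0,move R,goto B. Now: state=B, head=2, tape[-1..3]=00000 (head:    ^)
Step 3: in state B at pos 2, read 0 -> (B,0)->write 1,move L,goto C. Now: state=C, head=1, tape[-1..3]=00010 (head:   ^)
Step 4: in state C at pos 1, read 0 -> (C,0)->write 0,move R,goto B. Now: state=B, head=2, tape[-1..3]=00010 (head:    ^)
Step 5: in state B at pos 2, read 1 -> (B,1)->write 0,move L,goto D. Now: state=D, head=1, tape[-1..3]=00000 (head:   ^)
Step 6: in state D at pos 1, read 0 -> (D,0)->write 1,move L,goto A. Now: state=A, head=0, tape[-1..3]=00100 (head:  ^)
Head positions at steps 0..6: starting at 0, distinct positions visited = {0, 1, 2} -> 3 position(s)

Answer: 3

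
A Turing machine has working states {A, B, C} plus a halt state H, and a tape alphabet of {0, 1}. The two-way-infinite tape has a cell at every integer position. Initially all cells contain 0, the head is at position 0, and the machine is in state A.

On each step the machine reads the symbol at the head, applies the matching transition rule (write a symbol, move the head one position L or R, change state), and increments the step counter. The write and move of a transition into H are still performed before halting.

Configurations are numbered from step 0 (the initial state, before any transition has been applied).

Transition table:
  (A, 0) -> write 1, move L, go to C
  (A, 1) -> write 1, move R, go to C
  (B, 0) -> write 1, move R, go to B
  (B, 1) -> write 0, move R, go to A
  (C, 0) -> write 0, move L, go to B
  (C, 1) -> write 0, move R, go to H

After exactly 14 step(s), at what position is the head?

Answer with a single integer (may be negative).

Step 1: in state A at pos 0, read 0 -> (A,0)->write 1,move L,goto C. Now: state=C, head=-1, tape[-2..1]=0010 (head:  ^)
Step 2: in state C at pos -1, read 0 -> (C,0)->write 0,move L,goto B. Now: state=B, head=-2, tape[-3..1]=00010 (head:  ^)
Step 3: in state B at pos -2, read 0 -> (B,0)->write 1,move R,goto B. Now: state=B, head=-1, tape[-3..1]=01010 (head:   ^)
Step 4: in state B at pos -1, read 0 -> (B,0)->write 1,move R,goto B. Now: state=B, head=0, tape[-3..1]=01110 (head:    ^)
Step 5: in state B at pos 0, read 1 -> (B,1)->write 0,move R,goto A. Now: state=A, head=1, tape[-3..2]=011000 (head:     ^)
Step 6: in state A at pos 1, read 0 -> (A,0)->write 1,move L,goto C. Now: state=C, head=0, tape[-3..2]=011010 (head:    ^)
Step 7: in state C at pos 0, read 0 -> (C,0)->write 0,move L,goto B. Now: state=B, head=-1, tape[-3..2]=011010 (head:   ^)
Step 8: in state B at pos -1, read 1 -> (B,1)->write 0,move R,goto A. Now: state=A, head=0, tape[-3..2]=010010 (head:    ^)
Step 9: in state A at pos 0, read 0 -> (A,0)->write 1,move L,goto C. Now: state=C, head=-1, tape[-3..2]=010110 (head:   ^)
Step 10: in state C at pos -1, read 0 -> (C,0)->write 0,move L,goto B. Now: state=B, head=-2, tape[-3..2]=010110 (head:  ^)
Step 11: in state B at pos -2, read 1 -> (B,1)->write 0,move R,goto A. Now: state=A, head=-1, tape[-3..2]=000110 (head:   ^)
Step 12: in state A at pos -1, read 0 -> (A,0)->write 1,move L,goto C. Now: state=C, head=-2, tape[-3..2]=001110 (head:  ^)
Step 13: in state C at pos -2, read 0 -> (C,0)->write 0,move L,goto B. Now: state=B, head=-3, tape[-4..2]=0001110 (head:  ^)
Step 14: in state B at pos -3, read 0 -> (B,0)->write 1,move R,goto B. Now: state=B, head=-2, tape[-4..2]=0101110 (head:   ^)

Answer: -2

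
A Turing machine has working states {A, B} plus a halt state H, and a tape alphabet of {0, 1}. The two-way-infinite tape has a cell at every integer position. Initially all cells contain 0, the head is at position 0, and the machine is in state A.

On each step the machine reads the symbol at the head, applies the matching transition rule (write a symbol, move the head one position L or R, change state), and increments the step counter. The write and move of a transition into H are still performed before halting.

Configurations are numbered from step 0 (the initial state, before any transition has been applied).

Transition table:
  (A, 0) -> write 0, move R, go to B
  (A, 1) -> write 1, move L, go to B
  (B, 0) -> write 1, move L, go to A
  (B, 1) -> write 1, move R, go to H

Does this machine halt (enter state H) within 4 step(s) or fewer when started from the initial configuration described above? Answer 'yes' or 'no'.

Answer: yes

Derivation:
Step 1: in state A at pos 0, read 0 -> (A,0)->write 0,move R,goto B. Now: state=B, head=1, tape[-1..2]=0000 (head:   ^)
Step 2: in state B at pos 1, read 0 -> (B,0)->write 1,move L,goto A. Now: state=A, head=0, tape[-1..2]=0010 (head:  ^)
Step 3: in state A at pos 0, read 0 -> (A,0)->write 0,move R,goto B. Now: state=B, head=1, tape[-1..2]=0010 (head:   ^)
Step 4: in state B at pos 1, read 1 -> (B,1)->write 1,move R,goto H. Now: state=H, head=2, tape[-1..3]=00100 (head:    ^)
State H reached at step 4; 4 <= 4 -> yes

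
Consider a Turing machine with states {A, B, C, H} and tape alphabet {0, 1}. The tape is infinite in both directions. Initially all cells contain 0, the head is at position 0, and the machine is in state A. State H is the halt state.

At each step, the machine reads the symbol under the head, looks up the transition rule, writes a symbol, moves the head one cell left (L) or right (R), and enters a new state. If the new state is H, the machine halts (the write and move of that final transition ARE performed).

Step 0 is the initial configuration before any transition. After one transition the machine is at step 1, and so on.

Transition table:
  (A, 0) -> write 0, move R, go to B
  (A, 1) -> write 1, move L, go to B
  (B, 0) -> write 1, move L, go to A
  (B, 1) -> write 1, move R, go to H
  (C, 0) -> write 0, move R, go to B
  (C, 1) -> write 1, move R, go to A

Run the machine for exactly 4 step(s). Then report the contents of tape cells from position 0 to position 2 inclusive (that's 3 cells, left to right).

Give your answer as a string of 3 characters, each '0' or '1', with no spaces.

Step 1: in state A at pos 0, read 0 -> (A,0)->write 0,move R,goto B. Now: state=B, head=1, tape[-1..2]=0000 (head:   ^)
Step 2: in state B at pos 1, read 0 -> (B,0)->write 1,move L,goto A. Now: state=A, head=0, tape[-1..2]=0010 (head:  ^)
Step 3: in state A at pos 0, read 0 -> (A,0)->write 0,move R,goto B. Now: state=B, head=1, tape[-1..2]=0010 (head:   ^)
Step 4: in state B at pos 1, read 1 -> (B,1)->write 1,move R,goto H. Now: state=H, head=2, tape[-1..3]=00100 (head:    ^)

Answer: 010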